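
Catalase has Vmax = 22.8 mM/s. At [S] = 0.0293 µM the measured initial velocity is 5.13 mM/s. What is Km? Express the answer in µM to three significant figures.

0.101 µM

v/Vmax = 5.13/22.8 = 0.2250 = [S]/(Km+[S]).
So Km + [S] = [S]/0.2250 = 0.1302 µM, giving Km = 0.1302 − 0.0293 = 0.101 µM.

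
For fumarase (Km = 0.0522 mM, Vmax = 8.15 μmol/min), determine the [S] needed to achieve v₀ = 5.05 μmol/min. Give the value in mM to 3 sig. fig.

0.0850 mM

The required fractional saturation is v/Vmax = 5.05/8.15 = 0.6196.
Then [S]/(Km+[S]) = 0.6196 ⇒ [S] = 0.0522 × 0.6196/(1 − 0.6196) = 0.0850 mM.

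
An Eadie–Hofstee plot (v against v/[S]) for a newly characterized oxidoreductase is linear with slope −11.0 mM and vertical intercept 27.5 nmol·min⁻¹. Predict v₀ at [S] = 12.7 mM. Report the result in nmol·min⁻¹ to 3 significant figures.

In the Eadie–Hofstee form v = Vmax − Km·(v/[S]), the slope is −Km and the intercept is Vmax, so Km = 11.0 mM and Vmax = 27.5 nmol·min⁻¹.
v = 27.5 × 12.7/(11.0 + 12.7) = 14.7 nmol·min⁻¹.

14.7 nmol·min⁻¹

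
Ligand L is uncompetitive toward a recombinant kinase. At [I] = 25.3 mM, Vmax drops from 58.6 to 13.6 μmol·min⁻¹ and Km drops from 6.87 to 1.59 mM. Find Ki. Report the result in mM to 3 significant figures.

Uncompetitive: Vmax,app = Vmax/α (and Km,app = Km/α) with α = 1 + [I]/Ki.
α = Vmax/Vmax,app = 58.6/13.6 = 4.309.
Ki = [I]/(α − 1) = 25.3/3.309 = 7.65 mM.

7.65 mM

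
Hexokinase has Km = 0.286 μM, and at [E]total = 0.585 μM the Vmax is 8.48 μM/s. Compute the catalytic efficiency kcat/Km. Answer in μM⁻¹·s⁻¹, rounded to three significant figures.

kcat = Vmax/[E]total = 8.48/0.585 = 14.5 s⁻¹.
kcat/Km = 14.5/0.286 = 50.7 μM⁻¹·s⁻¹.

50.7 μM⁻¹·s⁻¹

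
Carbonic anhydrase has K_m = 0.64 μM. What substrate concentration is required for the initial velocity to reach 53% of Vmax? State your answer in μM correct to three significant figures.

v/Vmax = [S]/(Km+[S]) = 0.53, so [S] = Km·0.53/(1 − 0.53) = 0.64 × 1.128.
[S] = 0.722 μM.

0.722 μM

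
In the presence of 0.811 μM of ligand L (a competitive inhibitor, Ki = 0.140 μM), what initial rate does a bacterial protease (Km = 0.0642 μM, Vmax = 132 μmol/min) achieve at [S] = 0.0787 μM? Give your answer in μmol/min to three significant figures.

α = 1 + [I]/Ki = 1 + 0.811/0.140 = 6.793.
For a competitive inhibitor, Vmax is unchanged and the apparent Km becomes α·Km: Km,app = 0.436 μM, Vmax,app = 132 μmol/min.
v = Vmax,app·[S]/(Km,app + [S]) = 132 × 0.0787/(0.436 + 0.0787) = 20.2 μmol/min.

20.2 μmol/min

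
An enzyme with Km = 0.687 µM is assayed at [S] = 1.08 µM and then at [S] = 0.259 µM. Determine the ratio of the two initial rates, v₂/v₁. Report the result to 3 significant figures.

0.448

The fractional saturations are [S]/(Km+[S]) = 1.08/1.767 = 0.6112 and 0.259/0.9460 = 0.2738.
v₂/v₁ is just their ratio: 0.2738/0.6112 = 0.448.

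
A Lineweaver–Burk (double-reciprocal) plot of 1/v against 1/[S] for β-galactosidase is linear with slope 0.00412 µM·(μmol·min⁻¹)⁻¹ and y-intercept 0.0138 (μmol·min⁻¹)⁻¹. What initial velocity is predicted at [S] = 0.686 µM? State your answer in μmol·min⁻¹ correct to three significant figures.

50.5 μmol·min⁻¹

The y-intercept is 1/Vmax, so Vmax = 1/0.0138 = 72.5 μmol·min⁻¹.
The slope is Km/Vmax, so Km = 0.00412 × 72.5 = 0.299 µM.
Then v = 72.5 × 0.686/(0.299 + 0.686) = 50.5 μmol·min⁻¹.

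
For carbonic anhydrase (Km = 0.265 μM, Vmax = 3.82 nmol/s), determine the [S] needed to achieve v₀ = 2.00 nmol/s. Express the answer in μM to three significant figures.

0.291 μM

Rearranging v = Vmax[S]/(Km+[S]) gives [S] = Km·v/(Vmax − v).
[S] = 0.265 × 2.00 / (3.82 − 2.00) = 0.5300/1.820 = 0.291 μM.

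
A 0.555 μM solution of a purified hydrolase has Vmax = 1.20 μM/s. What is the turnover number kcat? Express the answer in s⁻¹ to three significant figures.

kcat = Vmax/[E]total = 1.20 μM/s / 0.555 μM = 2.16 s⁻¹.

2.16 s⁻¹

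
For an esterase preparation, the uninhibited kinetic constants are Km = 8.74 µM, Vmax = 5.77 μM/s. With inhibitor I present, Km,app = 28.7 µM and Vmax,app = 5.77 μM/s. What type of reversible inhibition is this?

Km increases (8.74 → 28.7 µM) while Vmax is unchanged — the hallmark of competitive inhibition.

competitive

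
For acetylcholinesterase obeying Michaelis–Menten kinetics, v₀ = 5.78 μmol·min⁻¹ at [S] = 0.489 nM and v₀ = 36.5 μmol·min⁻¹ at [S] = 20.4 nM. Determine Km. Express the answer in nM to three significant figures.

3.06 nM

From v = Vmax[S]/(Km+[S]), each point gives Vmax = v(Km+[S])/[S].
Equating: 5.78(Km+0.489)/0.489 = 36.5(Km+20.4)/20.4.
11.82·Km + 5.78 = 1.789·Km + 36.5, so (11.82 − 1.789)·Km = 36.5 − 5.78.
Km = 30.72/10.03 = 3.06 nM; then Vmax = 5.78(3.06+0.489)/0.489 = 42.0 μmol·min⁻¹.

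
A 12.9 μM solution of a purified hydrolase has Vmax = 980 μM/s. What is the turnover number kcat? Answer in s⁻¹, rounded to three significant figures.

76.0 s⁻¹

kcat = Vmax/[E]total = 980 μM/s / 12.9 μM = 76.0 s⁻¹.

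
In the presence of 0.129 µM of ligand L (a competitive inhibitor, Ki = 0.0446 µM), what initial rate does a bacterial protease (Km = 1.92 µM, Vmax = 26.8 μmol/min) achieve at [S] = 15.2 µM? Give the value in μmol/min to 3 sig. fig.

With α = 1 + [I]/Ki = 1 + 0.129/0.0446 = 3.892, the competitive rate law is v = Vmax[S] / (αKm + [S]).
v = 26.8×15.2 / (3.892×1.92 + 15.2) = 407.4/22.67 = 18.0 μmol/min.

18.0 μmol/min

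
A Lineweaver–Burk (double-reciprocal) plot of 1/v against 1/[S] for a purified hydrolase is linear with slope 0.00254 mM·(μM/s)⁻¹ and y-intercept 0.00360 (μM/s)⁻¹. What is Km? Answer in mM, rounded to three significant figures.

0.706 mM

y-intercept = 1/Vmax ⇒ Vmax = 278 μM/s; slope = Km/Vmax ⇒ Km = slope × Vmax.
Km = 0.00254 × 278 = 0.706 mM.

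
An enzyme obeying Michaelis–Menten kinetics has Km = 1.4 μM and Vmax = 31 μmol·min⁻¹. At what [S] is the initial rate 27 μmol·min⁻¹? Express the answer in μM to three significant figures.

9.45 μM

The required fractional saturation is v/Vmax = 27/31 = 0.8710.
Then [S]/(Km+[S]) = 0.8710 ⇒ [S] = 1.4 × 0.8710/(1 − 0.8710) = 9.45 μM.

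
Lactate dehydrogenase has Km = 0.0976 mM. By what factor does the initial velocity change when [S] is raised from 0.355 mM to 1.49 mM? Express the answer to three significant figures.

The fractional saturations are [S]/(Km+[S]) = 0.355/0.4526 = 0.7844 and 1.49/1.588 = 0.9385.
v₂/v₁ is just their ratio: 0.9385/0.7844 = 1.20.

1.20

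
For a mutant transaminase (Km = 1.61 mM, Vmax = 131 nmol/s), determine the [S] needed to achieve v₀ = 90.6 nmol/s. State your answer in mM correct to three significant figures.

3.61 mM

The required fractional saturation is v/Vmax = 90.6/131 = 0.6916.
Then [S]/(Km+[S]) = 0.6916 ⇒ [S] = 1.61 × 0.6916/(1 − 0.6916) = 3.61 mM.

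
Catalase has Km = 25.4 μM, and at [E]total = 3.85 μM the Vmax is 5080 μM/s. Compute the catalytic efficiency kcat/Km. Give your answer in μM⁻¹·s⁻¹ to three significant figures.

51.9 μM⁻¹·s⁻¹

kcat = Vmax/[E]total = 5080/3.85 = 1320 s⁻¹.
kcat/Km = 1320/25.4 = 51.9 μM⁻¹·s⁻¹.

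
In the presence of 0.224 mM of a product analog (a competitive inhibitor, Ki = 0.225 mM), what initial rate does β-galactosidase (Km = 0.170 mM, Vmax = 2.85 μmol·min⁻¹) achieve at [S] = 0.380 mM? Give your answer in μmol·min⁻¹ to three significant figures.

With α = 1 + [I]/Ki = 1 + 0.224/0.225 = 1.996, the competitive rate law is v = Vmax[S] / (αKm + [S]).
v = 2.85×0.380 / (1.996×0.170 + 0.380) = 1.083/0.7192 = 1.51 μmol·min⁻¹.

1.51 μmol·min⁻¹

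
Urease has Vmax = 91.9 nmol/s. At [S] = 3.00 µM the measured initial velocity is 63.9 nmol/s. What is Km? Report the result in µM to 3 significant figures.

v/Vmax = 63.9/91.9 = 0.6953 = [S]/(Km+[S]).
So Km + [S] = [S]/0.6953 = 4.315 µM, giving Km = 4.315 − 3.00 = 1.31 µM.

1.31 µM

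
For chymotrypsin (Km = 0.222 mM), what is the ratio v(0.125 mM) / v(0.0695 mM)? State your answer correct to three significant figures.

1.51

Since Vmax cancels, v₂/v₁ = [S]₂(Km+[S]₁) / [S]₁(Km+[S]₂).
= 0.125×(0.222+0.0695) / (0.0695×(0.222+0.125)) = 0.03644/0.02412 = 1.51.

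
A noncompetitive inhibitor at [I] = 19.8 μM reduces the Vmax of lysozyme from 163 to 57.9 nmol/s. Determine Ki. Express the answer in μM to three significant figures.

10.9 μM

Noncompetitive: Vmax,app = Vmax/α with α = 1 + [I]/Ki.
α = Vmax/Vmax,app = 163/57.9 = 2.815.
Ki = [I]/(α − 1) = 19.8/1.815 = 10.9 μM.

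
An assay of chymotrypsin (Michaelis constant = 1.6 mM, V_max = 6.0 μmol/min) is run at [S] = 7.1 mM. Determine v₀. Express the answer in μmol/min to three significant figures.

4.90 μmol/min

[S]/(Km+[S]) = 7.1/8.700 = 0.8161, the fractional saturation.
v = 0.8161 × Vmax = 0.8161 × 6.0 = 4.90 μmol/min.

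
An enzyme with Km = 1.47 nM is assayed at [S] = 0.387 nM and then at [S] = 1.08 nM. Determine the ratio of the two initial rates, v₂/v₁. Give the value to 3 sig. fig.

2.03

Since Vmax cancels, v₂/v₁ = [S]₂(Km+[S]₁) / [S]₁(Km+[S]₂).
= 1.08×(1.47+0.387) / (0.387×(1.47+1.08)) = 2.006/0.9868 = 2.03.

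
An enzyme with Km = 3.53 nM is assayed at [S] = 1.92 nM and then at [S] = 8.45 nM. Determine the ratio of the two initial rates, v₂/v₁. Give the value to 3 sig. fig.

2.00

The fractional saturations are [S]/(Km+[S]) = 1.92/5.450 = 0.3523 and 8.45/11.98 = 0.7053.
v₂/v₁ is just their ratio: 0.7053/0.3523 = 2.00.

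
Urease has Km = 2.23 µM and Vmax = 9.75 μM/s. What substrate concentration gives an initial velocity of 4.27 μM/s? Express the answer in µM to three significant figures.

1.74 µM

Rearranging v = Vmax[S]/(Km+[S]) gives [S] = Km·v/(Vmax − v).
[S] = 2.23 × 4.27 / (9.75 − 4.27) = 9.522/5.480 = 1.74 µM.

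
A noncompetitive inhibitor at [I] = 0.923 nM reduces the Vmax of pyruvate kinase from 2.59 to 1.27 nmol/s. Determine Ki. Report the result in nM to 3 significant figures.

Noncompetitive: Vmax,app = Vmax/α with α = 1 + [I]/Ki.
α = Vmax/Vmax,app = 2.59/1.27 = 2.039.
Since α = 1 + [I]/Ki, [I]/Ki = 2.039 − 1 = 1.039 and Ki = 0.923/1.039 = 0.888 nM.

0.888 nM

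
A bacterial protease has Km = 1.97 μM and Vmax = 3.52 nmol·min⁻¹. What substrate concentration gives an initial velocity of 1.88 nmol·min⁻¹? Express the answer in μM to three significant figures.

2.26 μM

Rearranging v = Vmax[S]/(Km+[S]) gives [S] = Km·v/(Vmax − v).
[S] = 1.97 × 1.88 / (3.52 − 1.88) = 3.704/1.640 = 2.26 μM.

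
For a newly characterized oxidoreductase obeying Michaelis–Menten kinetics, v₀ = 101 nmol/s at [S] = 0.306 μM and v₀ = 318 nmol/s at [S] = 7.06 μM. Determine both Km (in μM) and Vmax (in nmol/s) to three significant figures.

Km = 0.761 μM; Vmax = 352 nmol/s

From v = Vmax[S]/(Km+[S]), each point gives Vmax = v(Km+[S])/[S].
Equating: 101(Km+0.306)/0.306 = 318(Km+7.06)/7.06.
330.1·Km + 101 = 45.04·Km + 318, so (330.1 − 45.04)·Km = 318 − 101.
Km = 217.0/285.0 = 0.761 μM; then Vmax = 101(0.761+0.306)/0.306 = 352 nmol/s.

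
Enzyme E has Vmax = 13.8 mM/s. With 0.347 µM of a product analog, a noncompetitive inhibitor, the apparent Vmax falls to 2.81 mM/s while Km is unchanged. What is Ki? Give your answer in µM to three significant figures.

0.0887 µM

Noncompetitive: Vmax,app = Vmax/α with α = 1 + [I]/Ki.
α = Vmax/Vmax,app = 13.8/2.81 = 4.911.
Since α = 1 + [I]/Ki, [I]/Ki = 4.911 − 1 = 3.911 and Ki = 0.347/3.911 = 0.0887 µM.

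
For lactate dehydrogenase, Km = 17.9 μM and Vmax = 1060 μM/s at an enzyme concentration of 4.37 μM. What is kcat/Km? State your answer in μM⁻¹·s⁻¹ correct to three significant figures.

kcat = Vmax/[E]total = 1060/4.37 = 243 s⁻¹.
kcat/Km = 243/17.9 = 13.6 μM⁻¹·s⁻¹.

13.6 μM⁻¹·s⁻¹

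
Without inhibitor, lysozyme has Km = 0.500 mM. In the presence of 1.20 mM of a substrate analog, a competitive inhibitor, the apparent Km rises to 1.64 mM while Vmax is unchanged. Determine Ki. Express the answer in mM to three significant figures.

Competitive: Km,app = α·Km with α = 1 + [I]/Ki.
α = Km,app/Km = 1.64/0.500 = 3.280.
Since α = 1 + [I]/Ki, [I]/Ki = 3.280 − 1 = 2.280 and Ki = 1.20/2.280 = 0.526 mM.

0.526 mM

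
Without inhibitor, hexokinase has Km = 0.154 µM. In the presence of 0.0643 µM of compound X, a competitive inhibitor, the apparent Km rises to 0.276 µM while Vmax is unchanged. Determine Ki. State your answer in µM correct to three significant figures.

0.0812 µM

Competitive: Km,app = α·Km with α = 1 + [I]/Ki.
α = Km,app/Km = 0.276/0.154 = 1.792.
Since α = 1 + [I]/Ki, [I]/Ki = 1.792 − 1 = 0.7922 and Ki = 0.0643/0.7922 = 0.0812 µM.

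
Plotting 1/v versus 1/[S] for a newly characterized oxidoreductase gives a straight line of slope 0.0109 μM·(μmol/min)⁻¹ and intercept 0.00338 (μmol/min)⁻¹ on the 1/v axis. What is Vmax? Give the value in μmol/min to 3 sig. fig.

296 μmol/min

The y-intercept of a Lineweaver–Burk plot equals 1/Vmax, so Vmax = 1/0.00338 = 296 μmol/min.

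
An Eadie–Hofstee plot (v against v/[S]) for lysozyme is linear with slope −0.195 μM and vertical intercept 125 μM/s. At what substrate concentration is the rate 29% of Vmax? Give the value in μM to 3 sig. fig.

0.0796 μM

The Eadie–Hofstee slope gives Km = 0.195 μM (slope = −Km).
v/Vmax = [S]/(Km+[S]) = 0.29 ⇒ [S] = Km·0.29/(1−0.29) = 0.195 × 0.4085 = 0.0796 μM.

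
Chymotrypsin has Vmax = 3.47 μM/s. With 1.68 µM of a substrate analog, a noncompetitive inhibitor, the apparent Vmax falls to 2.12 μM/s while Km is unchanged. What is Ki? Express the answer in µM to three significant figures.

Noncompetitive: Vmax,app = Vmax/α with α = 1 + [I]/Ki.
α = Vmax/Vmax,app = 3.47/2.12 = 1.637.
Ki = [I]/(α − 1) = 1.68/0.6368 = 2.64 µM.

2.64 µM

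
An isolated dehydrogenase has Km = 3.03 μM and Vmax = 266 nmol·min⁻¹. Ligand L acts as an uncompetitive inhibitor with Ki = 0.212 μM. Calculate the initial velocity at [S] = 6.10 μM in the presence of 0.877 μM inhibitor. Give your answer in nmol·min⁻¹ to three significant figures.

With α = 1 + [I]/Ki = 1 + 0.877/0.212 = 5.137, the uncompetitive rate law is v = (Vmax/α)·[S] / (Km/α + [S]).
v = (266/5.137)×6.10 / (3.03/5.137 + 6.10) = 315.9/6.690 = 47.2 nmol·min⁻¹.

47.2 nmol·min⁻¹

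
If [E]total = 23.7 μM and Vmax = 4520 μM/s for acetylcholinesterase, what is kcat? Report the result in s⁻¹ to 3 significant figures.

191 s⁻¹

kcat = Vmax/[E]total = 4520 μM/s / 23.7 μM = 191 s⁻¹.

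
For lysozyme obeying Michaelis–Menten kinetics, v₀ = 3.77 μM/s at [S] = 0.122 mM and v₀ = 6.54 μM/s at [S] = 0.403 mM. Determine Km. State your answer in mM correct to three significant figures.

In reciprocal form, 1/v = (Km/Vmax)·(1/[S]) + 1/Vmax. The two points give (1/[S], 1/v) = (8.197, 0.2653) and (2.481, 0.1529).
Slope = (0.2653 − 0.1529)/(8.197 − 2.481) = 0.01966; intercept = 0.2653 − 0.01966×8.197 = 0.1041.
Vmax = 1/intercept = 9.60 μM/s; Km = slope × Vmax = 0.01966 × 9.60 = 0.189 mM.

0.189 mM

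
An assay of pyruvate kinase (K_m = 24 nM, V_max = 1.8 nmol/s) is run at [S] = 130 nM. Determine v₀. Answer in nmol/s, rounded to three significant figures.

v = Vmax·[S]/(Km + [S]) = 1.8 × 130 / (24 + 130)
  = 234.0 / 154.0 = 1.52 nmol/s.

1.52 nmol/s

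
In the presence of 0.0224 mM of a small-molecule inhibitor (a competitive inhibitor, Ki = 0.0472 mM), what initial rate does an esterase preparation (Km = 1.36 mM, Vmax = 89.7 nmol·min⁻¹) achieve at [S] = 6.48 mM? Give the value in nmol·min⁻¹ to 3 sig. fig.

With α = 1 + [I]/Ki = 1 + 0.0224/0.0472 = 1.475, the competitive rate law is v = Vmax[S] / (αKm + [S]).
v = 89.7×6.48 / (1.475×1.36 + 6.48) = 581.3/8.485 = 68.5 nmol·min⁻¹.

68.5 nmol·min⁻¹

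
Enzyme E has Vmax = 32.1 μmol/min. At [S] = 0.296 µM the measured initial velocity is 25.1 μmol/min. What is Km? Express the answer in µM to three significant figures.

v/Vmax = 25.1/32.1 = 0.7819 = [S]/(Km+[S]).
So Km + [S] = [S]/0.7819 = 0.3785 µM, giving Km = 0.3785 − 0.296 = 0.0825 µM.

0.0825 µM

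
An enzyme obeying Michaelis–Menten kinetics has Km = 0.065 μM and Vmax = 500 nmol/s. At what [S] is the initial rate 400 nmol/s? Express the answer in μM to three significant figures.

0.260 μM

Rearranging v = Vmax[S]/(Km+[S]) gives [S] = Km·v/(Vmax − v).
[S] = 0.065 × 400 / (500 − 400) = 26.00/100.0 = 0.260 μM.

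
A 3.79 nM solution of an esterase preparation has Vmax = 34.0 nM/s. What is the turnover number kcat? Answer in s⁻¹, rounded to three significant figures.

8.97 s⁻¹

kcat = Vmax/[E]total = 34.0 nM/s / 3.79 nM = 8.97 s⁻¹.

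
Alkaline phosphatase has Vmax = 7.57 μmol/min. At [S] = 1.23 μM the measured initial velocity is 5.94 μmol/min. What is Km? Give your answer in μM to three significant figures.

0.338 μM

From v = Vmax[S]/(Km+[S]), Km = [S](Vmax − v)/v.
Km = 1.23 × (7.57 − 5.94) / 5.94 = 2.005/5.94 = 0.338 μM.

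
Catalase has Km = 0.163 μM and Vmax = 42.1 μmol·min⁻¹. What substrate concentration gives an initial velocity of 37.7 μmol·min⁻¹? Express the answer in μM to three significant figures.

The required fractional saturation is v/Vmax = 37.7/42.1 = 0.8955.
Then [S]/(Km+[S]) = 0.8955 ⇒ [S] = 0.163 × 0.8955/(1 − 0.8955) = 1.40 μM.

1.40 μM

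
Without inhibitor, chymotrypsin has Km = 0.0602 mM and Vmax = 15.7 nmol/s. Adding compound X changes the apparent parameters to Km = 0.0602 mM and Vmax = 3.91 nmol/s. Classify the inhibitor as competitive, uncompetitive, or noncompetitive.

noncompetitive

Vmax decreases (15.7 → 3.91 nmol/s) while Km is unchanged — pure noncompetitive inhibition.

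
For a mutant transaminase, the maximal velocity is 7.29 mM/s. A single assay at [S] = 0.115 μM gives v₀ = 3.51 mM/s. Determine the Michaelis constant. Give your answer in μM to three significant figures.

0.124 μM

v/Vmax = 3.51/7.29 = 0.4815 = [S]/(Km+[S]).
So Km + [S] = [S]/0.4815 = 0.2388 μM, giving Km = 0.2388 − 0.115 = 0.124 μM.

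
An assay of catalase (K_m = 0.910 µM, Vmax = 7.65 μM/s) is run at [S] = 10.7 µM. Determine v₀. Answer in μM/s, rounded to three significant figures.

[S]/(Km+[S]) = 10.7/11.61 = 0.9216, the fractional saturation.
v = 0.9216 × Vmax = 0.9216 × 7.65 = 7.05 μM/s.

7.05 μM/s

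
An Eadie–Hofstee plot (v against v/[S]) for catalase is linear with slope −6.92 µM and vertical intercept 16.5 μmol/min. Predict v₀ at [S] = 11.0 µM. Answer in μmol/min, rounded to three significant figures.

10.1 μmol/min

In the Eadie–Hofstee form v = Vmax − Km·(v/[S]), the slope is −Km and the intercept is Vmax, so Km = 6.92 µM and Vmax = 16.5 μmol/min.
v = 16.5 × 11.0/(6.92 + 11.0) = 10.1 μmol/min.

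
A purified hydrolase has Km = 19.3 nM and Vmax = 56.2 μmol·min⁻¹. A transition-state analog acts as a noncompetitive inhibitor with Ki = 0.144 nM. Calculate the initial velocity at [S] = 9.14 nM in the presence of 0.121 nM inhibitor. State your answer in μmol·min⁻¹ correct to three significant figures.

9.81 μmol·min⁻¹

With α = 1 + [I]/Ki = 1 + 0.121/0.144 = 1.840, the noncompetitive rate law is v = (Vmax/α)·[S] / (Km + [S]).
v = (56.2/1.840)×9.14 / (19.3 + 9.14) = 279.1/28.44 = 9.81 μmol·min⁻¹.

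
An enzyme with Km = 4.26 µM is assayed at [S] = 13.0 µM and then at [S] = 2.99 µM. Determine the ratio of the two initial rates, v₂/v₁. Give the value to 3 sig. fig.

Since Vmax cancels, v₂/v₁ = [S]₂(Km+[S]₁) / [S]₁(Km+[S]₂).
= 2.99×(4.26+13.0) / (13.0×(4.26+2.99)) = 51.61/94.25 = 0.548.

0.548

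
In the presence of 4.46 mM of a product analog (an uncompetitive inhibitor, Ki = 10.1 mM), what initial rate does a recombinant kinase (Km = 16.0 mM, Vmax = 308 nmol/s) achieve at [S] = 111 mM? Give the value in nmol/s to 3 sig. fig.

α = 1 + [I]/Ki = 1 + 4.46/10.1 = 1.442.
For an uncompetitive inhibitor, both parameters are divided by α, giving Vmax/α and Km/α: Km,app = 11.1 mM, Vmax,app = 214 nmol/s.
v = Vmax,app·[S]/(Km,app + [S]) = 214 × 111/(11.1 + 111) = 194 nmol/s.

194 nmol/s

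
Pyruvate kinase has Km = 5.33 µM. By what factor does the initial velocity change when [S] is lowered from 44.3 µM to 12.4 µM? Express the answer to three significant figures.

Since Vmax cancels, v₂/v₁ = [S]₂(Km+[S]₁) / [S]₁(Km+[S]₂).
= 12.4×(5.33+44.3) / (44.3×(5.33+12.4)) = 615.4/785.4 = 0.784.

0.784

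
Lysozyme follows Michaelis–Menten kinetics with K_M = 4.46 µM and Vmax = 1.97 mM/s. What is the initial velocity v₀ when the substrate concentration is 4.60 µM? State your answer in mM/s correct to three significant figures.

1.00 mM/s

v = Vmax·[S]/(Km + [S]) = 1.97 × 4.60 / (4.46 + 4.60)
  = 9.062 / 9.060 = 1.00 mM/s.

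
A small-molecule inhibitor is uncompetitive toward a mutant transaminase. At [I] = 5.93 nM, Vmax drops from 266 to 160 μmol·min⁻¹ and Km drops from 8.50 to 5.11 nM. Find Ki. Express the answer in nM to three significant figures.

8.95 nM

Uncompetitive: Vmax,app = Vmax/α (and Km,app = Km/α) with α = 1 + [I]/Ki.
α = Vmax/Vmax,app = 266/160 = 1.662.
Ki = [I]/(α − 1) = 5.93/0.6625 = 8.95 nM.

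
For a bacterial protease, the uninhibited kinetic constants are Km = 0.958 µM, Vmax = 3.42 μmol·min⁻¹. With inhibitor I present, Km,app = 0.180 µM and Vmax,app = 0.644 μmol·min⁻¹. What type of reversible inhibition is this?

uncompetitive

Both Km and Vmax decrease by the same factor (~5.31-fold) — characteristic of uncompetitive inhibition.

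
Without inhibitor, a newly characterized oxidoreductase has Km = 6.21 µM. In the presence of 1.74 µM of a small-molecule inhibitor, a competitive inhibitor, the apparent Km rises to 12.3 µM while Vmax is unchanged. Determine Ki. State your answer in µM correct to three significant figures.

Competitive: Km,app = α·Km with α = 1 + [I]/Ki.
α = Km,app/Km = 12.3/6.21 = 1.981.
Since α = 1 + [I]/Ki, [I]/Ki = 1.981 − 1 = 0.9807 and Ki = 1.74/0.9807 = 1.77 µM.

1.77 µM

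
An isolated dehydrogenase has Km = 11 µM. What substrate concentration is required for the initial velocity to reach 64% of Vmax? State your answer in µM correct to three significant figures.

19.6 µM

v/Vmax = [S]/(Km+[S]) = 0.64, so [S] = Km·0.64/(1 − 0.64) = 11 × 1.778.
[S] = 19.6 µM.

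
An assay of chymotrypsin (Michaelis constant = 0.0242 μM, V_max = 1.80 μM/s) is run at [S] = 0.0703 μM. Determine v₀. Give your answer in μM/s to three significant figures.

[S]/(Km+[S]) = 0.0703/0.09450 = 0.7439, the fractional saturation.
v = 0.7439 × Vmax = 0.7439 × 1.80 = 1.34 μM/s.

1.34 μM/s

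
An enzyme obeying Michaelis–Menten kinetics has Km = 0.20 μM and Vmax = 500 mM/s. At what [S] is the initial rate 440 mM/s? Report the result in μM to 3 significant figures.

Rearranging v = Vmax[S]/(Km+[S]) gives [S] = Km·v/(Vmax − v).
[S] = 0.20 × 440 / (500 − 440) = 88.00/60.00 = 1.47 μM.

1.47 μM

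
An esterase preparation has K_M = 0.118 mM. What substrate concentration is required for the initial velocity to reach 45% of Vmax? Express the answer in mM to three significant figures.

v/Vmax = [S]/(Km+[S]) = 0.45, so [S] = Km·0.45/(1 − 0.45) = 0.118 × 0.8182.
[S] = 0.0965 mM.

0.0965 mM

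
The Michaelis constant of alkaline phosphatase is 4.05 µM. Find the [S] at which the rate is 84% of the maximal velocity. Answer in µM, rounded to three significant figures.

v/Vmax = [S]/(Km+[S]) = 0.84, so [S] = Km·0.84/(1 − 0.84) = 4.05 × 5.250.
[S] = 21.3 µM.

21.3 µM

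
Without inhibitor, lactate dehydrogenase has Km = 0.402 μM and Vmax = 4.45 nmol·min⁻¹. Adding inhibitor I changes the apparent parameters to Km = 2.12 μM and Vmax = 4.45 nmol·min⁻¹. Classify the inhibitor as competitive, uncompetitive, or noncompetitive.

Km increases (0.402 → 2.12 μM) while Vmax is unchanged — the hallmark of competitive inhibition.

competitive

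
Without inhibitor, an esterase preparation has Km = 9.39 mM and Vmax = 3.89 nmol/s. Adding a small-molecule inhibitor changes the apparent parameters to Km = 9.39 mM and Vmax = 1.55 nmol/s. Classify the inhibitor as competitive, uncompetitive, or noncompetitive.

Vmax decreases (3.89 → 1.55 nmol/s) while Km is unchanged — pure noncompetitive inhibition.

noncompetitive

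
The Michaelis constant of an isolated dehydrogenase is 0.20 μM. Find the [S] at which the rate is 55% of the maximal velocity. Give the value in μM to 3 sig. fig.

0.244 μM

v/Vmax = [S]/(Km+[S]) = 0.55, so [S] = Km·0.55/(1 − 0.55) = 0.20 × 1.222.
[S] = 0.244 μM.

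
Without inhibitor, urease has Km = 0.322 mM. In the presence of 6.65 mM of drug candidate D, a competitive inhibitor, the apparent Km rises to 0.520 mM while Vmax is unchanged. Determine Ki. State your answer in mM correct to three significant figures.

Competitive: Km,app = α·Km with α = 1 + [I]/Ki.
α = Km,app/Km = 0.520/0.322 = 1.615.
Ki = [I]/(α − 1) = 6.65/0.6149 = 10.8 mM.

10.8 mM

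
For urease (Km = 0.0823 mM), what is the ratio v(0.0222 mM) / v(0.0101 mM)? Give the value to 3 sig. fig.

Since Vmax cancels, v₂/v₁ = [S]₂(Km+[S]₁) / [S]₁(Km+[S]₂).
= 0.0222×(0.0823+0.0101) / (0.0101×(0.0823+0.0222)) = 0.002051/0.001055 = 1.94.

1.94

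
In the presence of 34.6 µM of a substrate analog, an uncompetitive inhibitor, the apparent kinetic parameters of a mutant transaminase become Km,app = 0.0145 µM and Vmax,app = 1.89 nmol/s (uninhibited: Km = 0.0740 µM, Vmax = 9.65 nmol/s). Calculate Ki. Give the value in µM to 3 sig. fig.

8.43 µM

Uncompetitive: Vmax,app = Vmax/α (and Km,app = Km/α) with α = 1 + [I]/Ki.
α = Vmax/Vmax,app = 9.65/1.89 = 5.106.
Since α = 1 + [I]/Ki, [I]/Ki = 5.106 − 1 = 4.106 and Ki = 34.6/4.106 = 8.43 µM.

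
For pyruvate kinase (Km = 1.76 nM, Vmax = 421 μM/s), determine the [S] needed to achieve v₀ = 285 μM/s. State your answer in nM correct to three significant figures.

Rearranging v = Vmax[S]/(Km+[S]) gives [S] = Km·v/(Vmax − v).
[S] = 1.76 × 285 / (421 − 285) = 501.6/136.0 = 3.69 nM.

3.69 nM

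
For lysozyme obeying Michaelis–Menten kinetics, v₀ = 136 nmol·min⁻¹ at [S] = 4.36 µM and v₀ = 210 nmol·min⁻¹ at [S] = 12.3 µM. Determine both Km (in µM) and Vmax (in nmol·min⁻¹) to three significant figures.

In reciprocal form, 1/v = (Km/Vmax)·(1/[S]) + 1/Vmax. The two points give (1/[S], 1/v) = (0.2294, 0.007353) and (0.08130, 0.004762).
Slope = (0.007353 − 0.004762)/(0.2294 − 0.08130) = 0.01750; intercept = 0.007353 − 0.01750×0.2294 = 0.003339.
Vmax = 1/intercept = 299 nmol·min⁻¹; Km = slope × Vmax = 0.01750 × 299 = 5.24 µM.

Km = 5.24 µM; Vmax = 299 nmol·min⁻¹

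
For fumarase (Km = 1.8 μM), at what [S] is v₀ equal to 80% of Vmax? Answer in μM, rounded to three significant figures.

v/Vmax = [S]/(Km+[S]) = 0.8, so [S] = Km·0.8/(1 − 0.8) = 1.8 × 4.000.
[S] = 7.20 μM.

7.20 μM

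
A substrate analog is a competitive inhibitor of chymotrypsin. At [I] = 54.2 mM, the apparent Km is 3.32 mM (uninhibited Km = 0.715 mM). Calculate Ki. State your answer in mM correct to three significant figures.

14.9 mM

Competitive: Km,app = α·Km with α = 1 + [I]/Ki.
α = Km,app/Km = 3.32/0.715 = 4.643.
Ki = [I]/(α − 1) = 54.2/3.643 = 14.9 mM.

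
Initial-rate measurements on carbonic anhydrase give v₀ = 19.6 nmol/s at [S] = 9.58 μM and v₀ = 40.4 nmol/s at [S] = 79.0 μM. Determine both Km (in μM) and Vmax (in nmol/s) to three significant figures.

In reciprocal form, 1/v = (Km/Vmax)·(1/[S]) + 1/Vmax. The two points give (1/[S], 1/v) = (0.1044, 0.05102) and (0.01266, 0.02475).
Slope = (0.05102 − 0.02475)/(0.1044 − 0.01266) = 0.2864; intercept = 0.05102 − 0.2864×0.1044 = 0.02113.
Vmax = 1/intercept = 47.3 nmol/s; Km = slope × Vmax = 0.2864 × 47.3 = 13.6 μM.

Km = 13.6 μM; Vmax = 47.3 nmol/s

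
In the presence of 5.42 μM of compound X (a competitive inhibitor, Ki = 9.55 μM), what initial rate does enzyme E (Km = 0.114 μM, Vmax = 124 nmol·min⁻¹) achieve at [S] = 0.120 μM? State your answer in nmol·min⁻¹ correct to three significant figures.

49.8 nmol·min⁻¹

With α = 1 + [I]/Ki = 1 + 5.42/9.55 = 1.568, the competitive rate law is v = Vmax[S] / (αKm + [S]).
v = 124×0.120 / (1.568×0.114 + 0.120) = 14.88/0.2987 = 49.8 nmol·min⁻¹.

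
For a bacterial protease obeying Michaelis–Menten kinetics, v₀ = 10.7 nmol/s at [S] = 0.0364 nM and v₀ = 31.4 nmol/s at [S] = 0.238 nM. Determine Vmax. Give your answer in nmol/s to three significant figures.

In reciprocal form, 1/v = (Km/Vmax)·(1/[S]) + 1/Vmax. The two points give (1/[S], 1/v) = (27.47, 0.09346) and (4.202, 0.03185).
Slope = (0.09346 − 0.03185)/(27.47 − 4.202) = 0.002648; intercept = 0.09346 − 0.002648×27.47 = 0.02072.
Vmax = 1/intercept = 48.3 nmol/s; Km = slope × Vmax = 0.002648 × 48.3 = 0.128 nM.

48.3 nmol/s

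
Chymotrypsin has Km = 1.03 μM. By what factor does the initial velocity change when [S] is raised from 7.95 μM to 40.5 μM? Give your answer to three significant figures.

The fractional saturations are [S]/(Km+[S]) = 7.95/8.980 = 0.8853 and 40.5/41.53 = 0.9752.
v₂/v₁ is just their ratio: 0.9752/0.8853 = 1.10.

1.10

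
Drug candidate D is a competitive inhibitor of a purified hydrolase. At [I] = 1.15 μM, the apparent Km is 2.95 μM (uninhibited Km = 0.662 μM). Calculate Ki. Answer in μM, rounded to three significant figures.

Competitive: Km,app = α·Km with α = 1 + [I]/Ki.
α = Km,app/Km = 2.95/0.662 = 4.456.
Since α = 1 + [I]/Ki, [I]/Ki = 4.456 − 1 = 3.456 and Ki = 1.15/3.456 = 0.333 μM.

0.333 μM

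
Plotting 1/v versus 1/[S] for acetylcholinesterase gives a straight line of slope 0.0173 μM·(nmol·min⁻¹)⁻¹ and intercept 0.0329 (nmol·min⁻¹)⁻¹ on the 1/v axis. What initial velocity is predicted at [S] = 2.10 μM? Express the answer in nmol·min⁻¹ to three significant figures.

The y-intercept is 1/Vmax, so Vmax = 1/0.0329 = 30.4 nmol·min⁻¹.
The slope is Km/Vmax, so Km = 0.0173 × 30.4 = 0.526 μM.
Then v = 30.4 × 2.10/(0.526 + 2.10) = 24.3 nmol·min⁻¹.

24.3 nmol·min⁻¹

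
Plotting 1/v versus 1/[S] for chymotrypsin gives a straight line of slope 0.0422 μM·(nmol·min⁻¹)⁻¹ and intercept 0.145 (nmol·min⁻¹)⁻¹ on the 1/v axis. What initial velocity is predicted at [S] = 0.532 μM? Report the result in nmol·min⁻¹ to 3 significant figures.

4.46 nmol·min⁻¹

The y-intercept is 1/Vmax, so Vmax = 1/0.145 = 6.90 nmol·min⁻¹.
The slope is Km/Vmax, so Km = 0.0422 × 6.90 = 0.291 μM.
Then v = 6.90 × 0.532/(0.291 + 0.532) = 4.46 nmol·min⁻¹.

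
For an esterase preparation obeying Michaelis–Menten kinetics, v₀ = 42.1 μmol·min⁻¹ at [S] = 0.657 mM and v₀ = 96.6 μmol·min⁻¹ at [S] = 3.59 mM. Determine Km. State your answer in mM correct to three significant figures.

From v = Vmax[S]/(Km+[S]), each point gives Vmax = v(Km+[S])/[S].
Equating: 42.1(Km+0.657)/0.657 = 96.6(Km+3.59)/3.59.
64.08·Km + 42.1 = 26.91·Km + 96.6, so (64.08 − 26.91)·Km = 96.6 − 42.1.
Km = 54.50/37.17 = 1.47 mM; then Vmax = 42.1(1.47+0.657)/0.657 = 136 μmol·min⁻¹.

1.47 mM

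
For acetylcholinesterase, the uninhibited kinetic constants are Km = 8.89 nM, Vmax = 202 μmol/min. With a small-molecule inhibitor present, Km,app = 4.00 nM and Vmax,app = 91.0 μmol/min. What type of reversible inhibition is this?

uncompetitive

Both Km and Vmax decrease by the same factor (~2.22-fold) — characteristic of uncompetitive inhibition.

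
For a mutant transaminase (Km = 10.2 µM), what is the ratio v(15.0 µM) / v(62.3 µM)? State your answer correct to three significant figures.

Since Vmax cancels, v₂/v₁ = [S]₂(Km+[S]₁) / [S]₁(Km+[S]₂).
= 15.0×(10.2+62.3) / (62.3×(10.2+15.0)) = 1088/1570 = 0.693.

0.693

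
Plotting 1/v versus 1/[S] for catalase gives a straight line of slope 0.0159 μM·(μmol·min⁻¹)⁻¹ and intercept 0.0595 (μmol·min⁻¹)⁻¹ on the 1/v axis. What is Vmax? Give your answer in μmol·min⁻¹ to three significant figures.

16.8 μmol·min⁻¹

The y-intercept of a Lineweaver–Burk plot equals 1/Vmax, so Vmax = 1/0.0595 = 16.8 μmol·min⁻¹.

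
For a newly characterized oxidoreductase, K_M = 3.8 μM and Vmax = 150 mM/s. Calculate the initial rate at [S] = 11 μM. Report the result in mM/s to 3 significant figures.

111 mM/s

v = Vmax·[S]/(Km + [S]) = 150 × 11 / (3.8 + 11)
  = 1650 / 14.80 = 111 mM/s.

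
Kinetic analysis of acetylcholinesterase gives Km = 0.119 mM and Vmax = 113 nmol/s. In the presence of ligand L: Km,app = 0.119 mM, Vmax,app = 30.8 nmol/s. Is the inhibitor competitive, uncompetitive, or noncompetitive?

Vmax decreases (113 → 30.8 nmol/s) while Km is unchanged — pure noncompetitive inhibition.

noncompetitive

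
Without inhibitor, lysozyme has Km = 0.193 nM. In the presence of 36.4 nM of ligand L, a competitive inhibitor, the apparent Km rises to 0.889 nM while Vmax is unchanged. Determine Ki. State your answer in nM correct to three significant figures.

10.1 nM

Competitive: Km,app = α·Km with α = 1 + [I]/Ki.
α = Km,app/Km = 0.889/0.193 = 4.606.
Ki = [I]/(α − 1) = 36.4/3.606 = 10.1 nM.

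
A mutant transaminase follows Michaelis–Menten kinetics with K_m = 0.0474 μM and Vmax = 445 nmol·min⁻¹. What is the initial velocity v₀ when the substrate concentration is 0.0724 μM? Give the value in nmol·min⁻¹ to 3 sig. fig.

[S]/(Km+[S]) = 0.0724/0.1198 = 0.6043, the fractional saturation.
v = 0.6043 × Vmax = 0.6043 × 445 = 269 nmol·min⁻¹.

269 nmol·min⁻¹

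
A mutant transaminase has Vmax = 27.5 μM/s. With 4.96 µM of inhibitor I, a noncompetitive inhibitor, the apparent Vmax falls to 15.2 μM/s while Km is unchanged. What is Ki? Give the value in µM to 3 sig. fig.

6.13 µM

Noncompetitive: Vmax,app = Vmax/α with α = 1 + [I]/Ki.
α = Vmax/Vmax,app = 27.5/15.2 = 1.809.
Ki = [I]/(α − 1) = 4.96/0.8092 = 6.13 µM.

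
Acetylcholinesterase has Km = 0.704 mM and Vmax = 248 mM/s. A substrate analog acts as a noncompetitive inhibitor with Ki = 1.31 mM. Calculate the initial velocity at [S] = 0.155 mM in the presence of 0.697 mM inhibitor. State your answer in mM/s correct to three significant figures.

With α = 1 + [I]/Ki = 1 + 0.697/1.31 = 1.532, the noncompetitive rate law is v = (Vmax/α)·[S] / (Km + [S]).
v = (248/1.532)×0.155 / (0.704 + 0.155) = 25.09/0.8590 = 29.2 mM/s.

29.2 mM/s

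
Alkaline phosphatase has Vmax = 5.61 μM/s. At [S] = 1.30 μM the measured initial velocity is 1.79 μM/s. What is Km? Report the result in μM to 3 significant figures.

2.77 μM

v/Vmax = 1.79/5.61 = 0.3191 = [S]/(Km+[S]).
So Km + [S] = [S]/0.3191 = 4.074 μM, giving Km = 4.074 − 1.30 = 2.77 μM.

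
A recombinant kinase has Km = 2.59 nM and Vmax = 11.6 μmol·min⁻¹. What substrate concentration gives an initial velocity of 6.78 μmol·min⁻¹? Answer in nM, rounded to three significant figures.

3.64 nM

The required fractional saturation is v/Vmax = 6.78/11.6 = 0.5845.
Then [S]/(Km+[S]) = 0.5845 ⇒ [S] = 2.59 × 0.5845/(1 − 0.5845) = 3.64 nM.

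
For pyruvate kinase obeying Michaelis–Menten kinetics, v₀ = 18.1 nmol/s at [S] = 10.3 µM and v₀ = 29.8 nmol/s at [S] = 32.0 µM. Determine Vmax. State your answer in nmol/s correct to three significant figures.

43.0 nmol/s

From v = Vmax[S]/(Km+[S]), each point gives Vmax = v(Km+[S])/[S].
Equating: 18.1(Km+10.3)/10.3 = 29.8(Km+32.0)/32.0.
1.757·Km + 18.1 = 0.9312·Km + 29.8, so (1.757 − 0.9312)·Km = 29.8 − 18.1.
Km = 11.70/0.8260 = 14.2 µM; then Vmax = 18.1(14.2+10.3)/10.3 = 43.0 nmol/s.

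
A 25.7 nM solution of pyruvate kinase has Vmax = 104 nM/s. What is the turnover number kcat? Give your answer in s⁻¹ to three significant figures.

kcat = Vmax/[E]total = 104 nM/s / 25.7 nM = 4.05 s⁻¹.

4.05 s⁻¹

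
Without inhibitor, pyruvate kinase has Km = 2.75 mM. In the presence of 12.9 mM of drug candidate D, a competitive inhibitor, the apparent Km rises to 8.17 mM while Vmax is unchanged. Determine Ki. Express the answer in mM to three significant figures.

Competitive: Km,app = α·Km with α = 1 + [I]/Ki.
α = Km,app/Km = 8.17/2.75 = 2.971.
Since α = 1 + [I]/Ki, [I]/Ki = 2.971 − 1 = 1.971 and Ki = 12.9/1.971 = 6.55 mM.

6.55 mM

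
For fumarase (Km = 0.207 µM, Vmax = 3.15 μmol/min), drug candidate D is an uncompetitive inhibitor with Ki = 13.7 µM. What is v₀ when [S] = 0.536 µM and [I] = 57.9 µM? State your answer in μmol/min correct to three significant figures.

With α = 1 + [I]/Ki = 1 + 57.9/13.7 = 5.226, the uncompetitive rate law is v = (Vmax/α)·[S] / (Km/α + [S]).
v = (3.15/5.226)×0.536 / (0.207/5.226 + 0.536) = 0.3231/0.5756 = 0.561 μmol/min.

0.561 μmol/min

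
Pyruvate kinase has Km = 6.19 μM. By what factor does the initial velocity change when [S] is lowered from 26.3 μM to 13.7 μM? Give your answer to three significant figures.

0.851

Since Vmax cancels, v₂/v₁ = [S]₂(Km+[S]₁) / [S]₁(Km+[S]₂).
= 13.7×(6.19+26.3) / (26.3×(6.19+13.7)) = 445.1/523.1 = 0.851.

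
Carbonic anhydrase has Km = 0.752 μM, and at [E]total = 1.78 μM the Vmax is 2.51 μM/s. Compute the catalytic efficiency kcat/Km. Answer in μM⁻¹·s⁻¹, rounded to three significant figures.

kcat = Vmax/[E]total = 2.51/1.78 = 1.41 s⁻¹.
kcat/Km = 1.41/0.752 = 1.88 μM⁻¹·s⁻¹.

1.88 μM⁻¹·s⁻¹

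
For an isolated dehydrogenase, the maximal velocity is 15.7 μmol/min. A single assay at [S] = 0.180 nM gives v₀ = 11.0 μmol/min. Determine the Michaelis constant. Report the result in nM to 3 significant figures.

v/Vmax = 11.0/15.7 = 0.7006 = [S]/(Km+[S]).
So Km + [S] = [S]/0.7006 = 0.2569 nM, giving Km = 0.2569 − 0.180 = 0.0769 nM.

0.0769 nM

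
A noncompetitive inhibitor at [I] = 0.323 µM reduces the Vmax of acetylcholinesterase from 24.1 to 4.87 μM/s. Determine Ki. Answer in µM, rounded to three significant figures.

0.0818 µM

Noncompetitive: Vmax,app = Vmax/α with α = 1 + [I]/Ki.
α = Vmax/Vmax,app = 24.1/4.87 = 4.949.
Since α = 1 + [I]/Ki, [I]/Ki = 4.949 − 1 = 3.949 and Ki = 0.323/3.949 = 0.0818 µM.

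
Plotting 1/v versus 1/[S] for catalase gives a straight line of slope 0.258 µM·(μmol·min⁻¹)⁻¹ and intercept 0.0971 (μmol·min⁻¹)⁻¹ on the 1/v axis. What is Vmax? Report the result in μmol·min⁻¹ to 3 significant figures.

The y-intercept of a Lineweaver–Burk plot equals 1/Vmax, so Vmax = 1/0.0971 = 10.3 μmol·min⁻¹.

10.3 μmol·min⁻¹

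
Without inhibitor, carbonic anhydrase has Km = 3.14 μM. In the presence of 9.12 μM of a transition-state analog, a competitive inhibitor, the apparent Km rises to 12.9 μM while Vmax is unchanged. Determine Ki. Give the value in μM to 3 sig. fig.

2.93 μM

Competitive: Km,app = α·Km with α = 1 + [I]/Ki.
α = Km,app/Km = 12.9/3.14 = 4.108.
Since α = 1 + [I]/Ki, [I]/Ki = 4.108 − 1 = 3.108 and Ki = 9.12/3.108 = 2.93 μM.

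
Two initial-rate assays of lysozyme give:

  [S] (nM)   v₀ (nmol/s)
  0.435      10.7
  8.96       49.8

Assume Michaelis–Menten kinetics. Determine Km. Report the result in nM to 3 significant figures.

From v = Vmax[S]/(Km+[S]), each point gives Vmax = v(Km+[S])/[S].
Equating: 10.7(Km+0.435)/0.435 = 49.8(Km+8.96)/8.96.
24.60·Km + 10.7 = 5.558·Km + 49.8, so (24.60 − 5.558)·Km = 49.8 − 10.7.
Km = 39.10/19.04 = 2.05 nM; then Vmax = 10.7(2.05+0.435)/0.435 = 61.2 nmol/s.

2.05 nM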